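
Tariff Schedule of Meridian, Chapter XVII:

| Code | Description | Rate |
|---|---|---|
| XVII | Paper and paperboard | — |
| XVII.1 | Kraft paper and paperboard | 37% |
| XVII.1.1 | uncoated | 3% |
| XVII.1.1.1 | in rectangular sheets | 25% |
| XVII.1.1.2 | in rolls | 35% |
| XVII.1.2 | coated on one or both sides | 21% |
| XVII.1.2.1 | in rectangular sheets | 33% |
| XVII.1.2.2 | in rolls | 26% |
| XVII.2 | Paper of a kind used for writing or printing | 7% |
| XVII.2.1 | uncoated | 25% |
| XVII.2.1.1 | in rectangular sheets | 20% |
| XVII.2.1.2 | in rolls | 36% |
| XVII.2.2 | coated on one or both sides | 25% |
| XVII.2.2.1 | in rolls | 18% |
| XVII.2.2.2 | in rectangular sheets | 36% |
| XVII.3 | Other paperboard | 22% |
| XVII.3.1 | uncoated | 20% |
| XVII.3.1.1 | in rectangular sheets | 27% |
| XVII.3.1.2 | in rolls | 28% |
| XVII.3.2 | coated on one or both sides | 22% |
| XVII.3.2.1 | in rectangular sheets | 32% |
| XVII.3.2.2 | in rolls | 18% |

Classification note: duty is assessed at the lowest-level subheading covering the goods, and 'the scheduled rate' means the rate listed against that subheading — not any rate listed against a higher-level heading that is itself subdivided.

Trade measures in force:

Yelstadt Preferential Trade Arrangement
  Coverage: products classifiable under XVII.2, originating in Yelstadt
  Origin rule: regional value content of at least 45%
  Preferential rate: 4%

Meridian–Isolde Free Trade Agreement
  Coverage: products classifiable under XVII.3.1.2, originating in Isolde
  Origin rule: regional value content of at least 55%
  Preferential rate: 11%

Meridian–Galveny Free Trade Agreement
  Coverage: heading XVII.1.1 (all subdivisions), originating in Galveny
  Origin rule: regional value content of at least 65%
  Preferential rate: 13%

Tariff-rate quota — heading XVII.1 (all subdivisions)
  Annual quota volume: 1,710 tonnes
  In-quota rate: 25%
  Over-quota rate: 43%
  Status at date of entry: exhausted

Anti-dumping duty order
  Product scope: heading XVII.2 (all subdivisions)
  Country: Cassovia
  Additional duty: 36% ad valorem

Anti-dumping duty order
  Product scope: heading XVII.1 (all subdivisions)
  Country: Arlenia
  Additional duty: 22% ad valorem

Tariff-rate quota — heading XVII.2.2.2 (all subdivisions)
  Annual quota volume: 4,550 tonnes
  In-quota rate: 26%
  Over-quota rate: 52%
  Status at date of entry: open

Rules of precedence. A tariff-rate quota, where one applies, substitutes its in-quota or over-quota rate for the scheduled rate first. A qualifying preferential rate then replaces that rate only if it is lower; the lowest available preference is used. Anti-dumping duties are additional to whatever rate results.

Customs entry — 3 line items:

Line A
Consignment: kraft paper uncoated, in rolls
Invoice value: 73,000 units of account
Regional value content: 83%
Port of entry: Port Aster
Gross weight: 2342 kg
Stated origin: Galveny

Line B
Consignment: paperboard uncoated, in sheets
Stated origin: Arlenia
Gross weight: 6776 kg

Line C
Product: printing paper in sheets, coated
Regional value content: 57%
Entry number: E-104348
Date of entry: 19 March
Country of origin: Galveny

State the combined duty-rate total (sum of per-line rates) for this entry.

66%

Line A: kraft paper → XVII.1; uncoated → XVII.1.1; in rolls → XVII.1.1.2. Scheduled 35%. quota on XVII.1 exhausted → over-quota 43%; Galveny agreement on XVII.1.1: RVC ≥ 65% → 13% available; preferential 13%. → 13%.
Line B: paperboard → XVII.3; uncoated → XVII.3.1; in sheets → XVII.3.1.1. Scheduled 27%. No special measure applies. → 27%.
Line C: printing paper → XVII.2; coated → XVII.2.2; in sheets → XVII.2.2.2. Scheduled 36%. quota on XVII.2.2.2 open → in-quota 26%; Galveny agreement on XVII.1.1: XVII.2.2.2 not covered. → 26%.
Sum: 13% + 27% + 26% = 66%.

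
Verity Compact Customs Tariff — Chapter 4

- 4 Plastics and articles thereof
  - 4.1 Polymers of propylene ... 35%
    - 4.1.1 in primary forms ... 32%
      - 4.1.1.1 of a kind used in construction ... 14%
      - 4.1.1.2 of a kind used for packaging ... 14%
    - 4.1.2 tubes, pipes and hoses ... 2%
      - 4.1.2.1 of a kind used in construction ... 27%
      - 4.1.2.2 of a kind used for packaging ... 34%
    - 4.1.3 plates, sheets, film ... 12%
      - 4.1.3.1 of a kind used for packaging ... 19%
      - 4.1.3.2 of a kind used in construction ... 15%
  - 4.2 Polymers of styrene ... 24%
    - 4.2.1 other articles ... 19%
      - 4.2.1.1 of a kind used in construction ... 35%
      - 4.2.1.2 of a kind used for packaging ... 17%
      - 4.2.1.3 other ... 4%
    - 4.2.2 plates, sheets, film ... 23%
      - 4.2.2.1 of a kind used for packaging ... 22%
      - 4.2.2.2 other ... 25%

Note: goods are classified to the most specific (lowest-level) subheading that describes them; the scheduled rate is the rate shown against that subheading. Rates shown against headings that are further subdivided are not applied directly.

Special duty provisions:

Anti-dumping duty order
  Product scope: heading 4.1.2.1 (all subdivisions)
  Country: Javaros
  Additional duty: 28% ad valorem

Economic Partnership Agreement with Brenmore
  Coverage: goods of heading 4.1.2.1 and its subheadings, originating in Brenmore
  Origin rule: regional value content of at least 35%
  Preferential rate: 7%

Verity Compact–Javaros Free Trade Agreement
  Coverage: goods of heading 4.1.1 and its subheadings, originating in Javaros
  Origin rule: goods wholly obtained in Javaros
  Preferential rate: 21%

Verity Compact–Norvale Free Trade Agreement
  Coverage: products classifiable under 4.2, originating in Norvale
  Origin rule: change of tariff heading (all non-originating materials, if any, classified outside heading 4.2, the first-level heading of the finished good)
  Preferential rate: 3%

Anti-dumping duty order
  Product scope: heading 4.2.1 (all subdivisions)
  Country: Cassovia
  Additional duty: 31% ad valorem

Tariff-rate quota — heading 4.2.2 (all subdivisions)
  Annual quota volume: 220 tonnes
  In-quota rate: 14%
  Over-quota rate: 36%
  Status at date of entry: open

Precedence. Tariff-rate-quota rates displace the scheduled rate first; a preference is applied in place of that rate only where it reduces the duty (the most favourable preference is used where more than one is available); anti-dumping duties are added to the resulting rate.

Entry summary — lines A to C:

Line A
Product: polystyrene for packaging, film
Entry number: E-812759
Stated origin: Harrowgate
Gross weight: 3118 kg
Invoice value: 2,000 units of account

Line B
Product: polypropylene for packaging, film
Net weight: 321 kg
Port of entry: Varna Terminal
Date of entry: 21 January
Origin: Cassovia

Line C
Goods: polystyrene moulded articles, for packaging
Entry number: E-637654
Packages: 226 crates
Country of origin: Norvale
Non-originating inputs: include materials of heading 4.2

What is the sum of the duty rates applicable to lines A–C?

Line A: polystyrene → 4.2; film → 4.2.2; for packaging → 4.2.2.1. Scheduled 22%. quota on 4.2.2 open → in-quota 14%. → 14%.
Line B: polypropylene → 4.1; film → 4.1.3; for packaging → 4.1.3.1. Scheduled 19%. No special measure applies. → 19%.
Line C: polystyrene → 4.2; moulded articles → 4.2.1; for packaging → 4.2.1.2. Scheduled 17%. Norvale agreement on 4.2: CTH not met. → 17%.
Sum: 14% + 19% + 17% = 50%.

50%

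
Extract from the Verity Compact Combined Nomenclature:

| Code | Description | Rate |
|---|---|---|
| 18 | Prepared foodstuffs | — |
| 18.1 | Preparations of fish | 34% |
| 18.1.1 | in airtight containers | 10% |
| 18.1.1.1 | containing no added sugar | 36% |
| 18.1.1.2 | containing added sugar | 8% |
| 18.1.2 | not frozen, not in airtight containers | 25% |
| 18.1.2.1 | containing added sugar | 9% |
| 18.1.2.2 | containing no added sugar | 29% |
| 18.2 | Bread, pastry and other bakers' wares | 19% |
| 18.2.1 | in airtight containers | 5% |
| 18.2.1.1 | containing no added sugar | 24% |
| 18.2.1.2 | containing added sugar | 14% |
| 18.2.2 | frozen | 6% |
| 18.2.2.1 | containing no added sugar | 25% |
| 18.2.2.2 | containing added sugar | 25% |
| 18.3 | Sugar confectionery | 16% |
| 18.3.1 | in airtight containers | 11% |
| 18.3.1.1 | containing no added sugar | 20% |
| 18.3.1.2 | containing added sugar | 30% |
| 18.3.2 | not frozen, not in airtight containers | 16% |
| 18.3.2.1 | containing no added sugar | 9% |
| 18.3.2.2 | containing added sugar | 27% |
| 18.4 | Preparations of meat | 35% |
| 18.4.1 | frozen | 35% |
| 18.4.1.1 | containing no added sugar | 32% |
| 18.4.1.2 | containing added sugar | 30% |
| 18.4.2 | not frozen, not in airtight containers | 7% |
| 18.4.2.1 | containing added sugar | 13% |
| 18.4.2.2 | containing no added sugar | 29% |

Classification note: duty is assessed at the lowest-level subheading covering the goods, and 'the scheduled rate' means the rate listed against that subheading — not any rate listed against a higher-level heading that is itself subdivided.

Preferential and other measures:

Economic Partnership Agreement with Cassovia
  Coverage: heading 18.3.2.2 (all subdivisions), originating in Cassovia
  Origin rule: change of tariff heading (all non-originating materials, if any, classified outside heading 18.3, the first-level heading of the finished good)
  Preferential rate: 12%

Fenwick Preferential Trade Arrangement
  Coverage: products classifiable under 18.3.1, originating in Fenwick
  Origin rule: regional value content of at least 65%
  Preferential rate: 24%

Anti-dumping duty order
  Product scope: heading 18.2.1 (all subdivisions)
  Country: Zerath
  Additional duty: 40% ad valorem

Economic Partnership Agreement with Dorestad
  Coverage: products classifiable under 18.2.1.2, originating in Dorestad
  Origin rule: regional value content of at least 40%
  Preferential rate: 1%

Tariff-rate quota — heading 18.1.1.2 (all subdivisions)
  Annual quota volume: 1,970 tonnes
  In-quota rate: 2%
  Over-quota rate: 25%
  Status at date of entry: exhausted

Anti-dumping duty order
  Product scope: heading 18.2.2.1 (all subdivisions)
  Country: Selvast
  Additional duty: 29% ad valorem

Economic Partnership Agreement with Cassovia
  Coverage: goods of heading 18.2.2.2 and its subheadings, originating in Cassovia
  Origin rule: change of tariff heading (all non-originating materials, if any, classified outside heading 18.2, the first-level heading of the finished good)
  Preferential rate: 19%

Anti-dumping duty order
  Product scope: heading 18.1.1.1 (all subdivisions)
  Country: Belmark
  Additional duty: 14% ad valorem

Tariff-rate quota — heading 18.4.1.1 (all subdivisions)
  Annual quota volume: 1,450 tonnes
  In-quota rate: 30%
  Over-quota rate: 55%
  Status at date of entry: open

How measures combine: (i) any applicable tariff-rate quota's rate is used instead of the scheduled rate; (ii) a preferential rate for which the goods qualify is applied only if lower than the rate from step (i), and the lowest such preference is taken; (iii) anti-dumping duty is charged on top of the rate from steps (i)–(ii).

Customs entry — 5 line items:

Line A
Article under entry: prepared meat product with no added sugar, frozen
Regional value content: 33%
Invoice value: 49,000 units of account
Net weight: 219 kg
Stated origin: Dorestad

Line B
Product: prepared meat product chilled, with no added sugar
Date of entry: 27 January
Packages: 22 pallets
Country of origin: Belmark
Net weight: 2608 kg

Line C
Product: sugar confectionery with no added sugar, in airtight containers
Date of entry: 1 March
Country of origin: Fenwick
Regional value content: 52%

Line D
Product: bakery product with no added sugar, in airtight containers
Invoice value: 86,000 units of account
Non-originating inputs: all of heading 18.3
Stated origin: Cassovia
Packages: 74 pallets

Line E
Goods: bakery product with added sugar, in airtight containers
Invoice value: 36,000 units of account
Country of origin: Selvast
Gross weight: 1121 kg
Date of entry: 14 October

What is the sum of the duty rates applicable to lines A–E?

117%

Line A: prepared meat product → 18.4; frozen → 18.4.1; with no added sugar → 18.4.1.1. Scheduled 32%. quota on 18.4.1.1 open → in-quota 30%; Dorestad agreement on 18.2.1.2: 18.4.1.1 not covered. → 30%.
Line B: prepared meat product → 18.4; chilled → 18.4.2; with no added sugar → 18.4.2.2. Scheduled 29%. No special measure applies. → 29%.
Line C: sugar confectionery → 18.3; in airtight containers → 18.3.1; with no added sugar → 18.3.1.1. Scheduled 20%. Fenwick agreement on 18.3.1: RVC < 65%. → 20%.
Line D: bakery product → 18.2; in airtight containers → 18.2.1; with no added sugar → 18.2.1.1. Scheduled 24%. Cassovia agreement on 18.3.2.2: 18.2.1.1 not covered; Cassovia agreement on 18.2.2.2: 18.2.1.1 not covered. → 24%.
Line E: bakery product → 18.2; in airtight containers → 18.2.1; with added sugar → 18.2.1.2. Scheduled 14%. No special measure applies. → 14%.
Sum: 30% + 29% + 20% + 24% + 14% = 117%.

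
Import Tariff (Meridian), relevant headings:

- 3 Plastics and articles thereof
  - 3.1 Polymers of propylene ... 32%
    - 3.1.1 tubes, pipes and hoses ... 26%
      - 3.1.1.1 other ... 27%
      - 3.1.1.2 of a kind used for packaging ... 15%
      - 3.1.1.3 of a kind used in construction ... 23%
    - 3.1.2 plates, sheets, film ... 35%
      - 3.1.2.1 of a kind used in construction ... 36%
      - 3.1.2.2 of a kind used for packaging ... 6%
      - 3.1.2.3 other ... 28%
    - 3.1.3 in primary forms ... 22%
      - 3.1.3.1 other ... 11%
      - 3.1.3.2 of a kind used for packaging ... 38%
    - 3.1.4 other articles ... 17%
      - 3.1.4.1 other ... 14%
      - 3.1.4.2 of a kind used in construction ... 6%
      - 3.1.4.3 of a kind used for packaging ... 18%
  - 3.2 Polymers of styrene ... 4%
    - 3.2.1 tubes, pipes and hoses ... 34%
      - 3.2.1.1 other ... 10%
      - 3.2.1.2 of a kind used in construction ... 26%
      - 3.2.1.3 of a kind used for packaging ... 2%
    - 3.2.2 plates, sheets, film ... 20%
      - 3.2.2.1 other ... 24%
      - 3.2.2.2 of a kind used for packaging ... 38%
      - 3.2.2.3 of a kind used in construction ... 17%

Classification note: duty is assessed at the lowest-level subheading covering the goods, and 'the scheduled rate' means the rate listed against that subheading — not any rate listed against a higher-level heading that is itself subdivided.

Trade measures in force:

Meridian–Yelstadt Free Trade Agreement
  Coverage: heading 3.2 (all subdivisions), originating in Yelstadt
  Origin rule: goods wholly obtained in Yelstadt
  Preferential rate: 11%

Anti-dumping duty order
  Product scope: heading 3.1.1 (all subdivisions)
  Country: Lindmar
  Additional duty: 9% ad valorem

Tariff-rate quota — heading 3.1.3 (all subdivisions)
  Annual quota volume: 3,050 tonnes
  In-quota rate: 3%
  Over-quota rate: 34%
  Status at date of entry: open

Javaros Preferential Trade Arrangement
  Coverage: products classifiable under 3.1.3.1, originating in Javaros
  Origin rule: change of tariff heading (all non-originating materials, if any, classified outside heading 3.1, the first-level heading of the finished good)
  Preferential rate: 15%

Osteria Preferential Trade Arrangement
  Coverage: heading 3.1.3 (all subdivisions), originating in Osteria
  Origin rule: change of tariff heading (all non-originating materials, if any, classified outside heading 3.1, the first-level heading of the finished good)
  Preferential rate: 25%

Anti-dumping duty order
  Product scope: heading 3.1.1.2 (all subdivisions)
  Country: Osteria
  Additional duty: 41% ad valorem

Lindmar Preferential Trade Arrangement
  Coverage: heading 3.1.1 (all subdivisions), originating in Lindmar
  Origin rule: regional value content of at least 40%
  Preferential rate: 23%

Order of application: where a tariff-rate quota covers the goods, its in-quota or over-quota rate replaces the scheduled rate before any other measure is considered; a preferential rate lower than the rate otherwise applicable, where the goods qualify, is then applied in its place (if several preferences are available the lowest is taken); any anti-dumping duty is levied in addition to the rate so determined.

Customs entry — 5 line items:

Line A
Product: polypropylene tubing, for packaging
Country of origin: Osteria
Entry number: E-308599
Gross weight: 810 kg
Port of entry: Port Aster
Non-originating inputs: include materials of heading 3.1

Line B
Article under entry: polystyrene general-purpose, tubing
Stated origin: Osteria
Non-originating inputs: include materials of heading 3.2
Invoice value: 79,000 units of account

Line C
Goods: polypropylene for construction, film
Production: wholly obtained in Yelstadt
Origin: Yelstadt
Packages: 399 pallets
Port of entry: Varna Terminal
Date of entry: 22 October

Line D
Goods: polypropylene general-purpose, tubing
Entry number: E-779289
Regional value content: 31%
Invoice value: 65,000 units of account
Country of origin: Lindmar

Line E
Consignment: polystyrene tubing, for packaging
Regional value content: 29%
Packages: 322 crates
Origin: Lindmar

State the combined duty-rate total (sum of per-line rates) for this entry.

140%

Line A: polypropylene → 3.1; tubing → 3.1.1; for packaging → 3.1.1.2. Scheduled 15%. Osteria agreement on 3.1.3: 3.1.1.2 not covered; anti-dumping (Osteria, 3.1.1.2): +41%; total 15% + 41% = 56%. → 56%.
Line B: polystyrene → 3.2; tubing → 3.2.1; general-purpose → 3.2.1.1. Scheduled 10%. Osteria agreement on 3.1.3: 3.2.1.1 not covered. → 10%.
Line C: polypropylene → 3.1; film → 3.1.2; for construction → 3.1.2.1. Scheduled 36%. Yelstadt agreement on 3.2: 3.1.2.1 not covered. → 36%.
Line D: polypropylene → 3.1; tubing → 3.1.1; general-purpose → 3.1.1.1. Scheduled 27%. Lindmar agreement on 3.1.1: RVC < 40%; anti-dumping (Lindmar, 3.1.1): +9%; total 27% + 9% = 36%. → 36%.
Line E: polystyrene → 3.2; tubing → 3.2.1; for packaging → 3.2.1.3. Scheduled 2%. Lindmar agreement on 3.1.1: 3.2.1.3 not covered. → 2%.
Sum: 56% + 10% + 36% + 36% + 2% = 140%.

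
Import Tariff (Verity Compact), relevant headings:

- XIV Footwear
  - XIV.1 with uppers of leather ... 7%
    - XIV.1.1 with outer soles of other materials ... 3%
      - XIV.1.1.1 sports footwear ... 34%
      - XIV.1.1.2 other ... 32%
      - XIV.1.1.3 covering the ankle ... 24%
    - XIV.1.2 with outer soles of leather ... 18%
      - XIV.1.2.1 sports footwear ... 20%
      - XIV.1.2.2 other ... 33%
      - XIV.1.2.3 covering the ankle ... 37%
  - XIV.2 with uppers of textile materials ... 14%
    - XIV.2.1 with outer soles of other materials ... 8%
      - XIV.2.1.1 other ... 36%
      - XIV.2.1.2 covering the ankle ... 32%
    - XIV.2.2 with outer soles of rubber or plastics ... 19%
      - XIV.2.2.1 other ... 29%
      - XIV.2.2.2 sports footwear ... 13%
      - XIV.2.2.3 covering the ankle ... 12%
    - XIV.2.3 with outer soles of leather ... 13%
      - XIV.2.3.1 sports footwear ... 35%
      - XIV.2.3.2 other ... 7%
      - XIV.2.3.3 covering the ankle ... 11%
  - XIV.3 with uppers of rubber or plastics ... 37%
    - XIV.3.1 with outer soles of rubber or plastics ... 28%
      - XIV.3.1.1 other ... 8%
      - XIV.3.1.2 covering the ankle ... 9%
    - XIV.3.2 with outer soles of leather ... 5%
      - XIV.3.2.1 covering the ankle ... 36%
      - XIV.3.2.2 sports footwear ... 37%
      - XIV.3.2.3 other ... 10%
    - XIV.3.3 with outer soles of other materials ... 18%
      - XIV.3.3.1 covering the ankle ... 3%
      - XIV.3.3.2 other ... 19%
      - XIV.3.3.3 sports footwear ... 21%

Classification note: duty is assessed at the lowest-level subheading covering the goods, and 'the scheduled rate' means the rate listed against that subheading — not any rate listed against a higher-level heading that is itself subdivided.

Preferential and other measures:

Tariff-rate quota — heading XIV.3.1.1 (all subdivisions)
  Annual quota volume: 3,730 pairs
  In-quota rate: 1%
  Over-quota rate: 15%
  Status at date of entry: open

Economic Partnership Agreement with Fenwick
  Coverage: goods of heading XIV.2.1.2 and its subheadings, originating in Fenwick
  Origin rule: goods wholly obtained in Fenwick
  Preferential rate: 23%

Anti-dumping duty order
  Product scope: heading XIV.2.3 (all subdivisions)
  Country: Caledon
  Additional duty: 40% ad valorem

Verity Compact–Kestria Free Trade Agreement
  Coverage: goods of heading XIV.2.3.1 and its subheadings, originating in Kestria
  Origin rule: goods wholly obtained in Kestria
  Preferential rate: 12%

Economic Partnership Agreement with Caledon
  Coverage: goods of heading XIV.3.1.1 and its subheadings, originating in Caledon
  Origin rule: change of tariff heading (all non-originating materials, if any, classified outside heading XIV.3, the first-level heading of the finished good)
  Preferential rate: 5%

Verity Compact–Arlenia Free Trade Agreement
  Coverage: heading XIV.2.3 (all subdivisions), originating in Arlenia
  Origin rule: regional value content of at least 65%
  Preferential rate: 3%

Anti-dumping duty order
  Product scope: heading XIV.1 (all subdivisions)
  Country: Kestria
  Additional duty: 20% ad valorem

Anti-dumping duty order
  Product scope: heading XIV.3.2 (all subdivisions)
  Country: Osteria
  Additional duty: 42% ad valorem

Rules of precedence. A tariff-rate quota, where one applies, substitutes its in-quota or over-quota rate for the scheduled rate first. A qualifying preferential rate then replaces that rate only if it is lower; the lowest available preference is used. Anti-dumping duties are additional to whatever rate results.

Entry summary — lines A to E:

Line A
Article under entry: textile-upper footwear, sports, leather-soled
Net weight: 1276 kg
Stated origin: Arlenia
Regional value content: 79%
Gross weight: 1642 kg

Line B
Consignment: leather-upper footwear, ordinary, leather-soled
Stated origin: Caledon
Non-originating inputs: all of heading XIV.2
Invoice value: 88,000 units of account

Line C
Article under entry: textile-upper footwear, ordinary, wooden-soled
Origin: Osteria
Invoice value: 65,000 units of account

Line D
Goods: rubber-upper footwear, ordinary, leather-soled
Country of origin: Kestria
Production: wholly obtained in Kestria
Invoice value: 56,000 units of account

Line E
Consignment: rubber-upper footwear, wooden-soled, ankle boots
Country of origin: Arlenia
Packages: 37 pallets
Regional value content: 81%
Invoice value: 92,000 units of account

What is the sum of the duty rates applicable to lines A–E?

Line A: textile-upper → XIV.2; leather-soled → XIV.2.3; sports → XIV.2.3.1. Scheduled 35%. Arlenia agreement on XIV.2.3: RVC ≥ 65% → 3% available; preferential 3%. → 3%.
Line B: leather-upper → XIV.1; leather-soled → XIV.1.2; ordinary → XIV.1.2.2. Scheduled 33%. Caledon agreement on XIV.3.1.1: XIV.1.2.2 not covered. → 33%.
Line C: textile-upper → XIV.2; wooden-soled → XIV.2.1; ordinary → XIV.2.1.1. Scheduled 36%. No special measure applies. → 36%.
Line D: rubber-upper → XIV.3; leather-soled → XIV.3.2; ordinary → XIV.3.2.3. Scheduled 10%. Kestria agreement on XIV.2.3.1: XIV.3.2.3 not covered. → 10%.
Line E: rubber-upper → XIV.3; wooden-soled → XIV.3.3; ankle boots → XIV.3.3.1. Scheduled 3%. Arlenia agreement on XIV.2.3: XIV.3.3.1 not covered. → 3%.
Sum: 3% + 33% + 36% + 10% + 3% = 85%.

85%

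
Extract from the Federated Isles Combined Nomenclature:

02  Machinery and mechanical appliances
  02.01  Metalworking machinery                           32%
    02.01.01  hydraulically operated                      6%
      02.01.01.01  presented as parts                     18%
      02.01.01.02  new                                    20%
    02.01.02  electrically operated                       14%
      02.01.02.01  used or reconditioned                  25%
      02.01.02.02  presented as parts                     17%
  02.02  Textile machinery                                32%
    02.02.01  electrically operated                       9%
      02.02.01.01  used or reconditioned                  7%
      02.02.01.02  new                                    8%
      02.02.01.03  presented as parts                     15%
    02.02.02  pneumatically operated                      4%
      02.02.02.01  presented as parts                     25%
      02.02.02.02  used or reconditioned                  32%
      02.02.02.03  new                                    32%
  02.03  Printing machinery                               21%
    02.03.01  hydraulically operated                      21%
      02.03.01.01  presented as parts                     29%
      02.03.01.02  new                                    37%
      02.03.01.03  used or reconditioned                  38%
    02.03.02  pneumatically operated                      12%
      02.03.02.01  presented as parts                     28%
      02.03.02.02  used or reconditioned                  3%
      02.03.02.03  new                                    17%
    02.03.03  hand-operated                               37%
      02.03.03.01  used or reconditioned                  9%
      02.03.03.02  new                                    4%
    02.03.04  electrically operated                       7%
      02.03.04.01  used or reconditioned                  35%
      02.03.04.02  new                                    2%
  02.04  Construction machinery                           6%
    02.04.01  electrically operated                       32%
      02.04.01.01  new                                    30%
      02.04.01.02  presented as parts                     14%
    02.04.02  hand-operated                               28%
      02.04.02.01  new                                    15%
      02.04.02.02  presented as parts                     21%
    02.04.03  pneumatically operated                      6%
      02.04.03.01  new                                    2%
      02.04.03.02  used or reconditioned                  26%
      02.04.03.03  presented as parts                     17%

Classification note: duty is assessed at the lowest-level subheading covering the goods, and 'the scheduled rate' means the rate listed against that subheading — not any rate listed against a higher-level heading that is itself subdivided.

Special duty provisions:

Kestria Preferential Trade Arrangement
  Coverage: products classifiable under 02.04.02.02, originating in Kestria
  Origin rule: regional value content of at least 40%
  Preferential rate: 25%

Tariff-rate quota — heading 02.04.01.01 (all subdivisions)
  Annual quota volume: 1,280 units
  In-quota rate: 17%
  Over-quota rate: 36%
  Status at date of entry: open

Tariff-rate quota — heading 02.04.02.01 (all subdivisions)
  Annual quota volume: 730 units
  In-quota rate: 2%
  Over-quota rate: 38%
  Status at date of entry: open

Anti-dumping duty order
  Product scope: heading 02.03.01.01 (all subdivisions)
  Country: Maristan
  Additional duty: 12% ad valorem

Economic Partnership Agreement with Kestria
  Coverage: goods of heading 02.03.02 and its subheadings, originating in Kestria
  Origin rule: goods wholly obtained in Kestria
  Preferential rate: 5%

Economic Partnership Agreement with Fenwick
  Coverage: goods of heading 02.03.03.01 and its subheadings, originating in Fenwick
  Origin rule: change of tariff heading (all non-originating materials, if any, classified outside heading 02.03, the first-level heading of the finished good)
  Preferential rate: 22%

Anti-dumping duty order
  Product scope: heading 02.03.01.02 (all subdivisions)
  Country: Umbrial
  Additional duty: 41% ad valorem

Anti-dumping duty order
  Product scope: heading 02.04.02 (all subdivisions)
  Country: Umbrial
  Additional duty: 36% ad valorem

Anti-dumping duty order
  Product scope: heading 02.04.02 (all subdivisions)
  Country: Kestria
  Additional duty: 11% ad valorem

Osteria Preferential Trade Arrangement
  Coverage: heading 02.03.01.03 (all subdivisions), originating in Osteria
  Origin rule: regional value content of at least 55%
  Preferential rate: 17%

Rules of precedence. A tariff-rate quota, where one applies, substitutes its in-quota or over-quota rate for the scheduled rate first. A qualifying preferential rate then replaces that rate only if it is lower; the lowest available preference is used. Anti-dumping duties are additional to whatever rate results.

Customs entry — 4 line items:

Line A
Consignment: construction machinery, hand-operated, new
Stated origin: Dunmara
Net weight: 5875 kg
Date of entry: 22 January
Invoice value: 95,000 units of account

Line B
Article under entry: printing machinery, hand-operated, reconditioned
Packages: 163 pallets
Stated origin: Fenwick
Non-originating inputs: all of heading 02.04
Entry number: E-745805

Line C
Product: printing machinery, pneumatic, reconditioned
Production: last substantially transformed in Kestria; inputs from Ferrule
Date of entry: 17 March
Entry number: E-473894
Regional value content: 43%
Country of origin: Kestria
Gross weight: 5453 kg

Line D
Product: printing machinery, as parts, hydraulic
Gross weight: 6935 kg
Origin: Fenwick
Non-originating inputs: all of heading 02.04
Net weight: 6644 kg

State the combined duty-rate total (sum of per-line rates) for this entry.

43%

Line A: construction → 02.04; hand-operated → 02.04.02; new → 02.04.02.01. Scheduled 15%. quota on 02.04.02.01 open → in-quota 2%. → 2%.
Line B: printing → 02.03; hand-operated → 02.03.03; reconditioned → 02.03.03.01. Scheduled 9%. Fenwick agreement on 02.03.03.01: CTH met → 22% available; preference 22% not lower than 9% → no reduction. → 9%.
Line C: printing → 02.03; pneumatic → 02.03.02; reconditioned → 02.03.02.02. Scheduled 3%. Kestria agreement on 02.04.02.02: 02.03.02.02 not covered; Kestria agreement on 02.03.02: not wholly obtained. → 3%.
Line D: printing → 02.03; hydraulic → 02.03.01; as parts → 02.03.01.01. Scheduled 29%. Fenwick agreement on 02.03.03.01: 02.03.01.01 not covered. → 29%.
Sum: 2% + 9% + 3% + 29% = 43%.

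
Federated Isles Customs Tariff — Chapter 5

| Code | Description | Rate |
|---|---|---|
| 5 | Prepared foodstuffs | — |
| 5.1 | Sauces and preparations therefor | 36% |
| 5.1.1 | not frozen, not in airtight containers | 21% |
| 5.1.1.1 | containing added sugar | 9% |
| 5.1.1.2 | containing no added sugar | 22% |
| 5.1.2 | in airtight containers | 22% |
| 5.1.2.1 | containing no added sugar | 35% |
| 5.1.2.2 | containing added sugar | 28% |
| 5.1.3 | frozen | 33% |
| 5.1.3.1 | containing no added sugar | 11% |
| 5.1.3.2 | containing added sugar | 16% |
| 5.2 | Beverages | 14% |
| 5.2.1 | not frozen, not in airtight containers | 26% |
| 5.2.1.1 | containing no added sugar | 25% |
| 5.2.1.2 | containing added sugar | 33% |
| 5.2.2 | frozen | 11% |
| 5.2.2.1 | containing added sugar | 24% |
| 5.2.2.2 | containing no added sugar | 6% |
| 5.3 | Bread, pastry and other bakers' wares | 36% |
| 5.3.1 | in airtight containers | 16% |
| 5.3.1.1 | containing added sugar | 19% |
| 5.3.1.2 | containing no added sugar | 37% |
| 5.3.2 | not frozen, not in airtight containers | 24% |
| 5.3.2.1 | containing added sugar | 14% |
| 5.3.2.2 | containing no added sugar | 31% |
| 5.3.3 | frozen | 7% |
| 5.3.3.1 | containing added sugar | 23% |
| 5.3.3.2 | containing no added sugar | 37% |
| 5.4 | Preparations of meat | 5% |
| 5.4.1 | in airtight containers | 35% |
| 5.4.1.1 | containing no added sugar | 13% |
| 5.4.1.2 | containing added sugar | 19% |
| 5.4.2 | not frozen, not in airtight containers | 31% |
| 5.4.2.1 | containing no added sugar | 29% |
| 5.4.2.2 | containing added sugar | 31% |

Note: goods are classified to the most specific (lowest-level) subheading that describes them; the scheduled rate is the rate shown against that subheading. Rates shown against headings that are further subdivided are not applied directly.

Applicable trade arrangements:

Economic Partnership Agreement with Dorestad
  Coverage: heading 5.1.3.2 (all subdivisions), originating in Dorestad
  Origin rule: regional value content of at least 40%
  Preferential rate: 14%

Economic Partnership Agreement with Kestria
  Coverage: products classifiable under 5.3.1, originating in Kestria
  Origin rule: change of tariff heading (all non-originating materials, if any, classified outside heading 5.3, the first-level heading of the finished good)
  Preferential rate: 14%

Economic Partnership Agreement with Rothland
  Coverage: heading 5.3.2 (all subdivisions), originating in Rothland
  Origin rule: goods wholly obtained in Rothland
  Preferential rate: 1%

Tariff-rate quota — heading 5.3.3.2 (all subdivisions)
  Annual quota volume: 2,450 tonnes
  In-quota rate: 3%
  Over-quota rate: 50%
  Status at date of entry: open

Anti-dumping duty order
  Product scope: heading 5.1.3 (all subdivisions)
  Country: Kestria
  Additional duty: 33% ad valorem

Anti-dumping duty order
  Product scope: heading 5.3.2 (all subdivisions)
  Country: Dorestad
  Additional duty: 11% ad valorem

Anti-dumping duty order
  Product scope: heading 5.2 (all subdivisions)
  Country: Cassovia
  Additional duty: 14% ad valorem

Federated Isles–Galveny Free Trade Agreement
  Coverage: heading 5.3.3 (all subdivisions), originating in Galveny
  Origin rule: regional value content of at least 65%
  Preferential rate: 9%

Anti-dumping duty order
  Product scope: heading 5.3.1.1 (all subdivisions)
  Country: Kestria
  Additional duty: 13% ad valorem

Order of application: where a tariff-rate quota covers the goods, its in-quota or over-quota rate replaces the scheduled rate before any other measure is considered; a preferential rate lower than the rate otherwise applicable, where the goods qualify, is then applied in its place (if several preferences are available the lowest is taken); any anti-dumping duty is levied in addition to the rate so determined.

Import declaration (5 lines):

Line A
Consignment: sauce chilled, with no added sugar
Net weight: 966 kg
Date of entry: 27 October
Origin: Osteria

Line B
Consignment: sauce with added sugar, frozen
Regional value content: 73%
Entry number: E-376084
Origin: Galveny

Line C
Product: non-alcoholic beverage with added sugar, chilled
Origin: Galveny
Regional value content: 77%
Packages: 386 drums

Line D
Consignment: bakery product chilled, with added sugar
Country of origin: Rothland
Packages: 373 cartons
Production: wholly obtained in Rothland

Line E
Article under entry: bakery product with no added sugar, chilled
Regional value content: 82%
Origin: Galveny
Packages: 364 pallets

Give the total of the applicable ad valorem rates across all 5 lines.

103%

Line A: sauce → 5.1; chilled → 5.1.1; with no added sugar → 5.1.1.2. Scheduled 22%. No special measure applies. → 22%.
Line B: sauce → 5.1; frozen → 5.1.3; with added sugar → 5.1.3.2. Scheduled 16%. Galveny agreement on 5.3.3: 5.1.3.2 not covered. → 16%.
Line C: non-alcoholic beverage → 5.2; chilled → 5.2.1; with added sugar → 5.2.1.2. Scheduled 33%. Galveny agreement on 5.3.3: 5.2.1.2 not covered. → 33%.
Line D: bakery product → 5.3; chilled → 5.3.2; with added sugar → 5.3.2.1. Scheduled 14%. Rothland agreement on 5.3.2: wholly obtained → 1% available; preferential 1%. → 1%.
Line E: bakery product → 5.3; chilled → 5.3.2; with no added sugar → 5.3.2.2. Scheduled 31%. Galveny agreement on 5.3.3: 5.3.2.2 not covered. → 31%.
Sum: 22% + 16% + 33% + 1% + 31% = 103%.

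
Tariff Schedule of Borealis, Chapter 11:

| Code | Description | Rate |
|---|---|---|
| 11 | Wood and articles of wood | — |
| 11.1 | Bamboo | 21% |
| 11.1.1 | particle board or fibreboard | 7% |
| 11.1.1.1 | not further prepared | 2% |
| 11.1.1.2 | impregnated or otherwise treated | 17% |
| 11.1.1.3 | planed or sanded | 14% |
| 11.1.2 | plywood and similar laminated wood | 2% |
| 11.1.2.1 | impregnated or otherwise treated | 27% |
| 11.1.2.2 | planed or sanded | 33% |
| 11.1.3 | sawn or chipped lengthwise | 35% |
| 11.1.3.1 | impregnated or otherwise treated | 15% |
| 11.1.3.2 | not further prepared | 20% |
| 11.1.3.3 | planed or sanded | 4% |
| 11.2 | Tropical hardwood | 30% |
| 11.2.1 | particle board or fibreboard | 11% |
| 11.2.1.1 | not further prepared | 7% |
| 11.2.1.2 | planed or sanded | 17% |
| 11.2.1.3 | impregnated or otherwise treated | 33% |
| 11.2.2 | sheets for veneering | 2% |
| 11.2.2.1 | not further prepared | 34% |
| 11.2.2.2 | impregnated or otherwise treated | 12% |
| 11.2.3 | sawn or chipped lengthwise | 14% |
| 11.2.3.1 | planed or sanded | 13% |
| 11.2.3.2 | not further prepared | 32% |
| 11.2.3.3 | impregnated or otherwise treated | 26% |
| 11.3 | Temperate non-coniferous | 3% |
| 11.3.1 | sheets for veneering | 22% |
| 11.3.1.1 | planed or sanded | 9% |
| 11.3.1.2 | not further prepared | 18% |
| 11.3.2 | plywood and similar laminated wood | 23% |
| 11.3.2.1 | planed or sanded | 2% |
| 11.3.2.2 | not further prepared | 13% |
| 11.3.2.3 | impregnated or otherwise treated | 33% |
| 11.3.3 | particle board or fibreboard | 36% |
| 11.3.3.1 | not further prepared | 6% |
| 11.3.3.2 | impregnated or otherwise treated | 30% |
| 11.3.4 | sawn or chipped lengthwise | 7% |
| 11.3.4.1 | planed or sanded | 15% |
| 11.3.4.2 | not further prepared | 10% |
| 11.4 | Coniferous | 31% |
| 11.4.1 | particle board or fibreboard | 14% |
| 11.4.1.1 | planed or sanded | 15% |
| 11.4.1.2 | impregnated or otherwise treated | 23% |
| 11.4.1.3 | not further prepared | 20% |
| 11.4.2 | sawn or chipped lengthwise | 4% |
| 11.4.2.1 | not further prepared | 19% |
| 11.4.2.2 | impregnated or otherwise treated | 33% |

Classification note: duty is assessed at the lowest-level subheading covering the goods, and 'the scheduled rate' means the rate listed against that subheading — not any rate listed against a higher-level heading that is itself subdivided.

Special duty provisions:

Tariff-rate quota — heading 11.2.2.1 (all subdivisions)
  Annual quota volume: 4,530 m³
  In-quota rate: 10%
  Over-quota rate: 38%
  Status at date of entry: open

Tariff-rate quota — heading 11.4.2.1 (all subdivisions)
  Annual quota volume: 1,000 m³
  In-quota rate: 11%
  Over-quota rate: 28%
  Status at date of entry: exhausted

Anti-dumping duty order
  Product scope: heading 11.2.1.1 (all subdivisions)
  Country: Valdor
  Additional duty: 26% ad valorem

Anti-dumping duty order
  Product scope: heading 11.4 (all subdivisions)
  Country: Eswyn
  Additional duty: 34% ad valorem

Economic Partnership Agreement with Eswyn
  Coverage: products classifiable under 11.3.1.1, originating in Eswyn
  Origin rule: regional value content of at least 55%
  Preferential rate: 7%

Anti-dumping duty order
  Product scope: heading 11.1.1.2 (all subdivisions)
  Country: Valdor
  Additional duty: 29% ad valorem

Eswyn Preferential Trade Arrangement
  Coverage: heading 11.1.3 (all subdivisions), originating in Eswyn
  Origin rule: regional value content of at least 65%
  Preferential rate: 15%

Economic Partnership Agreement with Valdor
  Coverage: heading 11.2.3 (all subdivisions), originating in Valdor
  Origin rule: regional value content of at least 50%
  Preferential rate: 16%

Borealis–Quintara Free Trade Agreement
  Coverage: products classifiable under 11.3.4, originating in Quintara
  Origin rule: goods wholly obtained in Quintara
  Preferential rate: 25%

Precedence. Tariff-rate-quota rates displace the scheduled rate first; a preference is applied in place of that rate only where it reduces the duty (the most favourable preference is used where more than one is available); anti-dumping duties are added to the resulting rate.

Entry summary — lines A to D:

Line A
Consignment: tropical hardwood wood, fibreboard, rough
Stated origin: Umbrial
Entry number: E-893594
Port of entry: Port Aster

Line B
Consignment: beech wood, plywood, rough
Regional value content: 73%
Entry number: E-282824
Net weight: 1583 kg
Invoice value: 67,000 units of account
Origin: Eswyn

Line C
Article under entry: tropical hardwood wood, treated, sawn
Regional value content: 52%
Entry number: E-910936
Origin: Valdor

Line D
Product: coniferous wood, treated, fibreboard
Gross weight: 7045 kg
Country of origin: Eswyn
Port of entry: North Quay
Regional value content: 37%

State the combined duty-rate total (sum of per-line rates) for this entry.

93%

Line A: tropical hardwood → 11.2; fibreboard → 11.2.1; rough → 11.2.1.1. Scheduled 7%. No special measure applies. → 7%.
Line B: beech → 11.3; plywood → 11.3.2; rough → 11.3.2.2. Scheduled 13%. Eswyn agreement on 11.3.1.1: 11.3.2.2 not covered; Eswyn agreement on 11.1.3: 11.3.2.2 not covered. → 13%.
Line C: tropical hardwood → 11.2; sawn → 11.2.3; treated → 11.2.3.3. Scheduled 26%. Valdor agreement on 11.2.3: RVC ≥ 50% → 16% available; preferential 16%. → 16%.
Line D: coniferous → 11.4; fibreboard → 11.4.1; treated → 11.4.1.2. Scheduled 23%. Eswyn agreement on 11.3.1.1: 11.4.1.2 not covered; Eswyn agreement on 11.1.3: 11.4.1.2 not covered; anti-dumping (Eswyn, 11.4): +34%; total 23% + 34% = 57%. → 57%.
Sum: 7% + 13% + 16% + 57% = 93%.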